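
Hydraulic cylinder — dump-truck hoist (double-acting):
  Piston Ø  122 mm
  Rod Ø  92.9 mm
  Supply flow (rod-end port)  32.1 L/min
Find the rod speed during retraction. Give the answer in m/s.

Rod-side annular area A_ann = π/4 × (122² − 92.9²) = 4912 mm^2
Flow into the rod-end port fills the annular volume.
v = Q / A

v ≈ 0.109 m/s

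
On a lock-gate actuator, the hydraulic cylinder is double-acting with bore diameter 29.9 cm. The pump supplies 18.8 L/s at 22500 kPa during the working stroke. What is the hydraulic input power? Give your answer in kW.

Hydraulic power = P × Q

W ≈ 423 kW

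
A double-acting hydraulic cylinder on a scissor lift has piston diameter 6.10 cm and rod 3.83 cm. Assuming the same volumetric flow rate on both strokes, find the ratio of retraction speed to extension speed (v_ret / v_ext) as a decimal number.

Cap-side area A_cap = π/4 × (6.10 cm)² = 29.22 cm^2
Rod-side annular area A_ann = π/4 × (6.10² − 3.83²) = 17.70 cm^2
For equal Q, v ∝ 1/A, so v_ret/v_ext = A_cap/A_ann.

v_ret/v_ext ≈ 1.65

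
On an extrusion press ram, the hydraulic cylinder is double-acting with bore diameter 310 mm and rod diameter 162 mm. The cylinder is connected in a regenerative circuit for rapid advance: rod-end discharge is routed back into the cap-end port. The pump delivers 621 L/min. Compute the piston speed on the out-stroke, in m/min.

In regeneration the rod-end outflow joins the pump flow into the cap end, so the net volume the pump must supply per unit advance equals the rod cross-section area.
Rod cross-section A_rod = π/4 × (162 mm)² = 20610 mm^2
v = Q_pump / A_rod

v ≈ 30.1 m/min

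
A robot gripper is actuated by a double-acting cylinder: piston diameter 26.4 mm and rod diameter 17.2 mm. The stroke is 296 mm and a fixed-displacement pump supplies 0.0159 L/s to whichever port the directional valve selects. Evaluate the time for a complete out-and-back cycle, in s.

Cap-side area A_cap = π/4 × (26.4 mm)² = 547.4 mm^2
Rod-side annular area A_ann = π/4 × (26.4² − 17.2²) = 315.0 mm^2
t_ext = A_cap·L/Q = 10.19 s
t_ret = A_ann·L/Q = 5.865 s
t_cycle = t_ext + t_ret

t ≈ 16.1 s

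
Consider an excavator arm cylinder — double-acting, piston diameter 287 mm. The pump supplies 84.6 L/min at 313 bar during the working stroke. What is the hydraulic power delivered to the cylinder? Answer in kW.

W ≈ 44.1 kW

Hydraulic power = P × Q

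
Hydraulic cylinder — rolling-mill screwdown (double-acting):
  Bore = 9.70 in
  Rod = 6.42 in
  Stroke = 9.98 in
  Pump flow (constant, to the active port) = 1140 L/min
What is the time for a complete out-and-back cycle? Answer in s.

Cap-side area A_cap = π/4 × (9.70 in)² = 73.90 in^2
Rod-side annular area A_ann = π/4 × (9.70² − 6.42²) = 41.53 in^2
t_ext = A_cap·L/Q = 0.6361 s
t_ret = A_ann·L/Q = 0.3574 s
t_cycle = t_ext + t_ret

t ≈ 0.994 s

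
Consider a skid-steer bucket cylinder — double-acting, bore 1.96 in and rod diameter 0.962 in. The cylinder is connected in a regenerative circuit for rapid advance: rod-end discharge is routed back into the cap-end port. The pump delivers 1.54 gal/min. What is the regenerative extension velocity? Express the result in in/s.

v ≈ 8.16 in/s

In regeneration the rod-end outflow joins the pump flow into the cap end, so the net volume the pump must supply per unit advance equals the rod cross-section area.
Rod cross-section A_rod = π/4 × (0.962 in)² = 0.7268 in^2
v = Q_pump / A_rod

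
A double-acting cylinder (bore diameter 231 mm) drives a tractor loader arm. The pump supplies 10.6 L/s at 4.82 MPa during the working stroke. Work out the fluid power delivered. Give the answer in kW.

W ≈ 51.1 kW

Hydraulic power = P × Q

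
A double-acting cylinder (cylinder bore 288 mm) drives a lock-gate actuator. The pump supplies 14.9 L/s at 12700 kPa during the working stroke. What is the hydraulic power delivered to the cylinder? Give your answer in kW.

Hydraulic power = P × Q

W ≈ 189 kW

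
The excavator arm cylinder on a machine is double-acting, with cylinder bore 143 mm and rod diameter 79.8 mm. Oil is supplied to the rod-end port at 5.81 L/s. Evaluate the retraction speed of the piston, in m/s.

v ≈ 0.525 m/s

Rod-side annular area A_ann = π/4 × (143² − 79.8²) = 11060 mm^2
Flow into the rod-end port fills the annular volume.
v = Q / A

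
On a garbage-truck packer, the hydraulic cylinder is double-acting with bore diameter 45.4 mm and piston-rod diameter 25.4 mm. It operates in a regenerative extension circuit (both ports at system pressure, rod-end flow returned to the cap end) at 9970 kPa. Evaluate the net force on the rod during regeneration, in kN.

F ≈ 5.05 kN

With equal pressure on both faces, forces on the annular region cancel; the net push is pressure × rod cross-section.
Rod cross-section A_rod = π/4 × (25.4 mm)² = 506.7 mm^2
F = P × A_rod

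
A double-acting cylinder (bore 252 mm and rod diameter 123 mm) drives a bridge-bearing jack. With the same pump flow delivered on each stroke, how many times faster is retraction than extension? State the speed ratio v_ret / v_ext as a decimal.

v_ret/v_ext ≈ 1.31

Cap-side area A_cap = π/4 × (252 mm)² = 49880 mm^2
Rod-side annular area A_ann = π/4 × (252² − 123²) = 37990 mm^2
For equal Q, v ∝ 1/A, so v_ret/v_ext = A_cap/A_ann.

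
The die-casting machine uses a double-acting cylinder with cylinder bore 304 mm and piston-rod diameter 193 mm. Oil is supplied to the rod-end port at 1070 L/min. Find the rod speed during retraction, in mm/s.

Rod-side annular area A_ann = π/4 × (304² − 193²) = 43330 mm^2
Flow into the rod-end port fills the annular volume.
v = Q / A

v ≈ 412 mm/s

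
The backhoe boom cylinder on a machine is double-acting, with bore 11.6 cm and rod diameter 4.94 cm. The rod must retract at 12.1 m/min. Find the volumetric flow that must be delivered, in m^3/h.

Rod-side annular area A_ann = π/4 × (11.6² − 4.94²) = 86.52 cm^2
Q = A × v

Q ≈ 6.28 m^3/h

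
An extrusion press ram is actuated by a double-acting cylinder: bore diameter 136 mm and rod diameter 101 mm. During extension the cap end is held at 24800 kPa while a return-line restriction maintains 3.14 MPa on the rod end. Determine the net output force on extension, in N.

Cap-side area A_cap = π/4 × (136 mm)² = 14530 mm^2
Rod-side annular area A_ann = π/4 × (136² − 101²) = 6515 mm^2
Net thrust = P_cap·A_cap − P_rod·A_ann = 3.603e5 N − 20460 N

F ≈ 3.40e5 N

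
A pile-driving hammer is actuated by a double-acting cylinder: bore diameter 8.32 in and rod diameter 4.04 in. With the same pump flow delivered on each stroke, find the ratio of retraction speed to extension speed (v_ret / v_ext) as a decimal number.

Cap-side area A_cap = π/4 × (8.32 in)² = 54.37 in^2
Rod-side annular area A_ann = π/4 × (8.32² − 4.04²) = 41.55 in^2
For equal Q, v ∝ 1/A, so v_ret/v_ext = A_cap/A_ann.

v_ret/v_ext ≈ 1.31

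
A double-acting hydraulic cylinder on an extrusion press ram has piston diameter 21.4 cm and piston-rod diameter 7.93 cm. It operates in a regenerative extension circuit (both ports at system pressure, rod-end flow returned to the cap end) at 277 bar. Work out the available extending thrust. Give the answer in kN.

F ≈ 137 kN

With equal pressure on both faces, forces on the annular region cancel; the net push is pressure × rod cross-section.
Rod cross-section A_rod = π/4 × (7.93 cm)² = 49.39 cm^2
F = P × A_rod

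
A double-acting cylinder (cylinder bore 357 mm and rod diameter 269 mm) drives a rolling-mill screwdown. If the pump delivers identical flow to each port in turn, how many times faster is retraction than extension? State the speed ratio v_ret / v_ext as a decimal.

v_ret/v_ext ≈ 2.31

Cap-side area A_cap = π/4 × (357 mm)² = 1.001e5 mm^2
Rod-side annular area A_ann = π/4 × (357² − 269²) = 43270 mm^2
For equal Q, v ∝ 1/A, so v_ret/v_ext = A_cap/A_ann.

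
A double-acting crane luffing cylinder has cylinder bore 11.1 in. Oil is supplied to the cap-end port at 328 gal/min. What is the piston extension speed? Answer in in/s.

v ≈ 13.0 in/s

Cap-side area A_cap = π/4 × (11.1 in)² = 96.77 in^2
v = Q / A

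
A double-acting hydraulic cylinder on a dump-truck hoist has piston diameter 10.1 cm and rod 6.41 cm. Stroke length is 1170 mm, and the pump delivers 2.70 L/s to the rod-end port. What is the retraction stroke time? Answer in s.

t ≈ 2.07 s

Rod-side annular area A_ann = π/4 × (10.1² − 6.41²) = 47.85 cm^2
Swept volume V = A × L; t = V / Q = A·L / Q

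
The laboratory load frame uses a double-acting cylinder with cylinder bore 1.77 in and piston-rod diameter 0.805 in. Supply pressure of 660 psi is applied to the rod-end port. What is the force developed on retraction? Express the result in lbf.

F ≈ 1290 lbf

Rod-side annular area A_ann = π/4 × (1.77² − 0.805²) = 1.952 in^2
On retraction the pressure acts on the annular area (bore minus rod).
F = P × A_ann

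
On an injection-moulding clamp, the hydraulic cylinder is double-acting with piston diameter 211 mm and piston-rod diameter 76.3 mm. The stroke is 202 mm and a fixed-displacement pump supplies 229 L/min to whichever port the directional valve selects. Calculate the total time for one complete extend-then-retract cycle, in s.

t ≈ 3.46 s

Cap-side area A_cap = π/4 × (211 mm)² = 34970 mm^2
Rod-side annular area A_ann = π/4 × (211² − 76.3²) = 30390 mm^2
t_ext = A_cap·L/Q = 1.851 s
t_ret = A_ann·L/Q = 1.609 s
t_cycle = t_ext + t_ret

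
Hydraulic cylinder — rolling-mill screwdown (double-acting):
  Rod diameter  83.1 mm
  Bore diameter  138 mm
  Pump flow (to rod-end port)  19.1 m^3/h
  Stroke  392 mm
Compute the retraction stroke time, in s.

Rod-side annular area A_ann = π/4 × (138² − 83.1²) = 9533 mm^2
Swept volume V = A × L; t = V / Q = A·L / Q

t ≈ 0.704 s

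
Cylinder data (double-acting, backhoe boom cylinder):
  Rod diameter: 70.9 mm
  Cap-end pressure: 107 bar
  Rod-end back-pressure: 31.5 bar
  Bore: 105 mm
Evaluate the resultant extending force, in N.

Cap-side area A_cap = π/4 × (105 mm)² = 8659 mm^2
Rod-side annular area A_ann = π/4 × (105² − 70.9²) = 4711 mm^2
Net thrust = P_cap·A_cap − P_rod·A_ann = 92650 N − 14840 N

F ≈ 77800 N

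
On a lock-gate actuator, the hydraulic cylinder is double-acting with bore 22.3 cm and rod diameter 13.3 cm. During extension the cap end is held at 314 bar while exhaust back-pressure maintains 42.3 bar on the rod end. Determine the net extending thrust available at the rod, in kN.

Cap-side area A_cap = π/4 × (22.3 cm)² = 390.6 cm^2
Rod-side annular area A_ann = π/4 × (22.3² − 13.3²) = 251.6 cm^2
Net thrust = P_cap·A_cap − P_rod·A_ann = 1226 kN − 106.4 kN

F ≈ 1120 kN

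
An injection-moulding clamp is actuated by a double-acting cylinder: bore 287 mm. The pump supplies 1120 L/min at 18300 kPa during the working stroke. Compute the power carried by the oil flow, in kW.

Hydraulic power = P × Q

W ≈ 342 kW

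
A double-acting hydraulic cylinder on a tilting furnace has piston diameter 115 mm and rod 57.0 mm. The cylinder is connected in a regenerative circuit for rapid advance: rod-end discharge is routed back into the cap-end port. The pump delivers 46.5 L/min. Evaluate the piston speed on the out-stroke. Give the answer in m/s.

In regeneration the rod-end outflow joins the pump flow into the cap end, so the net volume the pump must supply per unit advance equals the rod cross-section area.
Rod cross-section A_rod = π/4 × (57.0 mm)² = 2552 mm^2
v = Q_pump / A_rod

v ≈ 0.304 m/s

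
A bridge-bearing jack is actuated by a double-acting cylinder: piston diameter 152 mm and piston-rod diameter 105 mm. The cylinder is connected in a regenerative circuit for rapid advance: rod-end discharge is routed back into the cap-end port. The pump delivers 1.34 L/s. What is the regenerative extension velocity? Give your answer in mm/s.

In regeneration the rod-end outflow joins the pump flow into the cap end, so the net volume the pump must supply per unit advance equals the rod cross-section area.
Rod cross-section A_rod = π/4 × (105 mm)² = 8659 mm^2
v = Q_pump / A_rod

v ≈ 155 mm/s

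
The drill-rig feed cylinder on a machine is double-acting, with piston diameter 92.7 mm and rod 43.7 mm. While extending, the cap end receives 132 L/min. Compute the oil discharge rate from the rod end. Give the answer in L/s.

Cap-side area A_cap = π/4 × (92.7 mm)² = 6749 mm^2
Rod-side annular area A_ann = π/4 × (92.7² − 43.7²) = 5249 mm^2
Piston speed v = Q_in/A_cap; rod-end outflow Q_out = v × A_ann = Q_in × A_ann/A_cap.

Q_out ≈ 1.71 L/s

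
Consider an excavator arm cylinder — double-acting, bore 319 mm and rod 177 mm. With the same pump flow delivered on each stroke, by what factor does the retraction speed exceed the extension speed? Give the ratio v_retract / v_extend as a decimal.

Cap-side area A_cap = π/4 × (319 mm)² = 79920 mm^2
Rod-side annular area A_ann = π/4 × (319² − 177²) = 55320 mm^2
For equal Q, v ∝ 1/A, so v_ret/v_ext = A_cap/A_ann.

v_ret/v_ext ≈ 1.44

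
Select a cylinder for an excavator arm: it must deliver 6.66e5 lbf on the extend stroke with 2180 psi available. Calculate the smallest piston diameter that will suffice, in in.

Extension force acts on the full piston face: F = P × (π/4)D².
D = √(4F / (πP)) = √(4 × 6.66e5 lbf / (π × 2180 psi))

D ≈ 19.7 in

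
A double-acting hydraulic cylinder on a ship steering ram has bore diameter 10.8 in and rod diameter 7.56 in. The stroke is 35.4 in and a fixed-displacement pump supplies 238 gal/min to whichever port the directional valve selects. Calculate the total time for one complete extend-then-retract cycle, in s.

Cap-side area A_cap = π/4 × (10.8 in)² = 91.61 in^2
Rod-side annular area A_ann = π/4 × (10.8² − 7.56²) = 46.72 in^2
t_ext = A_cap·L/Q = 3.539 s
t_ret = A_ann·L/Q = 1.805 s
t_cycle = t_ext + t_ret

t ≈ 5.34 s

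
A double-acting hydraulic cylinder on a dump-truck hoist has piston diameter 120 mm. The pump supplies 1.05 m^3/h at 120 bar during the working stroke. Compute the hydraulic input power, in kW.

Hydraulic power = P × Q

W ≈ 3.50 kW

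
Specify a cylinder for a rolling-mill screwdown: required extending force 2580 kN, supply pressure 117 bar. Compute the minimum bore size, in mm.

Extension force acts on the full piston face: F = P × (π/4)D².
D = √(4F / (πP)) = √(4 × 2580 kN / (π × 117 bar))

D ≈ 530 mm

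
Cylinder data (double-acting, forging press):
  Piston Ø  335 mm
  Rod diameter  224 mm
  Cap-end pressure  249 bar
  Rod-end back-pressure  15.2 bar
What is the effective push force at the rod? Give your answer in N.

F ≈ 2.12e6 N

Cap-side area A_cap = π/4 × (335 mm)² = 88140 mm^2
Rod-side annular area A_ann = π/4 × (335² − 224²) = 48730 mm^2
Net thrust = P_cap·A_cap − P_rod·A_ann = 2.195e6 N − 74070 N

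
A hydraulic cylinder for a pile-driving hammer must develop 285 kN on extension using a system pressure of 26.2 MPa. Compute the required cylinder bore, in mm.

D ≈ 118 mm

Extension force acts on the full piston face: F = P × (π/4)D².
D = √(4F / (πP)) = √(4 × 285 kN / (π × 26.2 MPa))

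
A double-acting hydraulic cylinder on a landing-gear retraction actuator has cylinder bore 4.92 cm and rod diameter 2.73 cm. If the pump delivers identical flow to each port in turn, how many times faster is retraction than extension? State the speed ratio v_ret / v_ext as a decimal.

v_ret/v_ext ≈ 1.44

Cap-side area A_cap = π/4 × (4.92 cm)² = 19.01 cm^2
Rod-side annular area A_ann = π/4 × (4.92² − 2.73²) = 13.16 cm^2
For equal Q, v ∝ 1/A, so v_ret/v_ext = A_cap/A_ann.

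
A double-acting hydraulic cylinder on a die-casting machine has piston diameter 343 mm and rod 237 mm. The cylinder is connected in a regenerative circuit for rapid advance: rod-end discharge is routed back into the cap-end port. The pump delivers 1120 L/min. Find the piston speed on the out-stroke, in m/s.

v ≈ 0.423 m/s

In regeneration the rod-end outflow joins the pump flow into the cap end, so the net volume the pump must supply per unit advance equals the rod cross-section area.
Rod cross-section A_rod = π/4 × (237 mm)² = 44120 mm^2
v = Q_pump / A_rod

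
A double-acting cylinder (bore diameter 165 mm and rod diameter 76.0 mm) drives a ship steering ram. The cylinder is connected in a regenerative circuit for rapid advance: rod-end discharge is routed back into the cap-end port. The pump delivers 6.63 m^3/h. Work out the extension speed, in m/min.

In regeneration the rod-end outflow joins the pump flow into the cap end, so the net volume the pump must supply per unit advance equals the rod cross-section area.
Rod cross-section A_rod = π/4 × (76.0 mm)² = 4536 mm^2
v = Q_pump / A_rod

v ≈ 24.4 m/min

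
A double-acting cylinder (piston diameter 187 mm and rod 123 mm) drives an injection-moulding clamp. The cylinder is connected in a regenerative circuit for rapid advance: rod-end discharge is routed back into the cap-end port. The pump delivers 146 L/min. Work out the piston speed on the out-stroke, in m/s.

v ≈ 0.205 m/s

In regeneration the rod-end outflow joins the pump flow into the cap end, so the net volume the pump must supply per unit advance equals the rod cross-section area.
Rod cross-section A_rod = π/4 × (123 mm)² = 11880 mm^2
v = Q_pump / A_rod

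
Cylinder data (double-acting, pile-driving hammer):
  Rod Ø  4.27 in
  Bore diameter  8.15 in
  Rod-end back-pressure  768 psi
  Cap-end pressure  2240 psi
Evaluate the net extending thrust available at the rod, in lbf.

Cap-side area A_cap = π/4 × (8.15 in)² = 52.17 in^2
Rod-side annular area A_ann = π/4 × (8.15² − 4.27²) = 37.85 in^2
Net thrust = P_cap·A_cap − P_rod·A_ann = 1.169e5 lbf − 29070 lbf

F ≈ 87800 lbf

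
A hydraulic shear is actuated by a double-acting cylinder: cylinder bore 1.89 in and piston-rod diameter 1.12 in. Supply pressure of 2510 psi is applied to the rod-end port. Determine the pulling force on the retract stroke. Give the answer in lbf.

Rod-side annular area A_ann = π/4 × (1.89² − 1.12²) = 1.820 in^2
On retraction the pressure acts on the annular area (bore minus rod).
F = P × A_ann

F ≈ 4570 lbf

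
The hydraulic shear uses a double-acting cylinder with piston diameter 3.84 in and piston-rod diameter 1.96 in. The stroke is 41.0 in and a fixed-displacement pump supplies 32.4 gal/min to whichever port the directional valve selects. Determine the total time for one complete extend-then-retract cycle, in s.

Cap-side area A_cap = π/4 × (3.84 in)² = 11.58 in^2
Rod-side annular area A_ann = π/4 × (3.84² − 1.96²) = 8.564 in^2
t_ext = A_cap·L/Q = 3.807 s
t_ret = A_ann·L/Q = 2.815 s
t_cycle = t_ext + t_ret

t ≈ 6.62 s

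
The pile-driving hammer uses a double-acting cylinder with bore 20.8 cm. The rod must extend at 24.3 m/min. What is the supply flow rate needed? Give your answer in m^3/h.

Q ≈ 49.5 m^3/h

Cap-side area A_cap = π/4 × (20.8 cm)² = 339.8 cm^2
Q = A × v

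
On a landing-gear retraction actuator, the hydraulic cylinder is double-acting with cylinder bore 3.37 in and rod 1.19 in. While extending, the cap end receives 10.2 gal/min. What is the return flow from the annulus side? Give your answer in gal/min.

Q_out ≈ 8.93 gal/min

Cap-side area A_cap = π/4 × (3.37 in)² = 8.920 in^2
Rod-side annular area A_ann = π/4 × (3.37² − 1.19²) = 7.807 in^2
Piston speed v = Q_in/A_cap; rod-end outflow Q_out = v × A_ann = Q_in × A_ann/A_cap.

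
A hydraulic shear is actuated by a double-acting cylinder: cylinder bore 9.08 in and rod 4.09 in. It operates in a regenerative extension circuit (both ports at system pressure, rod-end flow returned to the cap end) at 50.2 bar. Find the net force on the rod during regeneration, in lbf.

F ≈ 9570 lbf

With equal pressure on both faces, forces on the annular region cancel; the net push is pressure × rod cross-section.
Rod cross-section A_rod = π/4 × (4.09 in)² = 13.14 in^2
F = P × A_rod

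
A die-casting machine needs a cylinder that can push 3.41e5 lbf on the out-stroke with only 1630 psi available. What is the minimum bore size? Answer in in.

D ≈ 16.3 in

Extension force acts on the full piston face: F = P × (π/4)D².
D = √(4F / (πP)) = √(4 × 3.41e5 lbf / (π × 1630 psi))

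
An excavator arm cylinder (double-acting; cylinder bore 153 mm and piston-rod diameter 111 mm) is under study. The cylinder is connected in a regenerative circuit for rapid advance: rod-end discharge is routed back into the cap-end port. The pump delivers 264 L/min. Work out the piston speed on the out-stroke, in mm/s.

v ≈ 455 mm/s

In regeneration the rod-end outflow joins the pump flow into the cap end, so the net volume the pump must supply per unit advance equals the rod cross-section area.
Rod cross-section A_rod = π/4 × (111 mm)² = 9677 mm^2
v = Q_pump / A_rod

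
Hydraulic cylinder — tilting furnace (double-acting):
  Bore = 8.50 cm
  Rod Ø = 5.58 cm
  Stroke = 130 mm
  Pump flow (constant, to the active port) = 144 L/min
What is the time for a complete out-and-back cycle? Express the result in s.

Cap-side area A_cap = π/4 × (8.50 cm)² = 56.75 cm^2
Rod-side annular area A_ann = π/4 × (8.50² − 5.58²) = 32.29 cm^2
t_ext = A_cap·L/Q = 0.3074 s
t_ret = A_ann·L/Q = 0.1749 s
t_cycle = t_ext + t_ret

t ≈ 0.482 s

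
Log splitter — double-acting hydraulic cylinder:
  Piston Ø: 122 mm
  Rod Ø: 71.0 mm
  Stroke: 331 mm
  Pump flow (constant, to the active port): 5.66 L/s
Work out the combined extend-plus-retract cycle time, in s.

Cap-side area A_cap = π/4 × (122 mm)² = 11690 mm^2
Rod-side annular area A_ann = π/4 × (122² − 71.0²) = 7731 mm^2
t_ext = A_cap·L/Q = 0.6836 s
t_ret = A_ann·L/Q = 0.4521 s
t_cycle = t_ext + t_ret

t ≈ 1.14 s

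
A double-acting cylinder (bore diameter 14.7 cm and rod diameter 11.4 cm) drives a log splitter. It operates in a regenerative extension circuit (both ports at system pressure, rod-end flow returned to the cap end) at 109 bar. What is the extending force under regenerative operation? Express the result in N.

F ≈ 1.11e5 N

With equal pressure on both faces, forces on the annular region cancel; the net push is pressure × rod cross-section.
Rod cross-section A_rod = π/4 × (11.4 cm)² = 102.1 cm^2
F = P × A_rod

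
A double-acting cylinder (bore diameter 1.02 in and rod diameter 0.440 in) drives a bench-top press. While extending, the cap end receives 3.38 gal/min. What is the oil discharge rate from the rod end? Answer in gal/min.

Q_out ≈ 2.75 gal/min

Cap-side area A_cap = π/4 × (1.02 in)² = 0.8171 in^2
Rod-side annular area A_ann = π/4 × (1.02² − 0.440²) = 0.6651 in^2
Piston speed v = Q_in/A_cap; rod-end outflow Q_out = v × A_ann = Q_in × A_ann/A_cap.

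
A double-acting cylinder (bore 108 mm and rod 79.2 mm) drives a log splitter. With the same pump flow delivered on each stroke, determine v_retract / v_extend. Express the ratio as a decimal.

Cap-side area A_cap = π/4 × (108 mm)² = 9161 mm^2
Rod-side annular area A_ann = π/4 × (108² − 79.2²) = 4234 mm^2
For equal Q, v ∝ 1/A, so v_ret/v_ext = A_cap/A_ann.

v_ret/v_ext ≈ 2.16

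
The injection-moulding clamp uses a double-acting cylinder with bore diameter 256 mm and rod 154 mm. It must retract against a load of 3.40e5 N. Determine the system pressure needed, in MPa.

P ≈ 10.4 MPa

Rod-side annular area A_ann = π/4 × (256² − 154²) = 32850 mm^2
Retraction: pressure acts on the annular area.
P = F / A = 3.40e5 N / A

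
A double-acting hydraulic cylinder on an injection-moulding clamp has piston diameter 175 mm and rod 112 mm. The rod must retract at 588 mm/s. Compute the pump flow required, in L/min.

Q ≈ 501 L/min

Rod-side annular area A_ann = π/4 × (175² − 112²) = 14200 mm^2
Q = A × v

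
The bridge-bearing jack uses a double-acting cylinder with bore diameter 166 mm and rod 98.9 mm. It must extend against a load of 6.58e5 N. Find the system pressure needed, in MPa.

P ≈ 30.4 MPa

Cap-side area A_cap = π/4 × (166 mm)² = 21640 mm^2
P = F / A = 6.58e5 N / A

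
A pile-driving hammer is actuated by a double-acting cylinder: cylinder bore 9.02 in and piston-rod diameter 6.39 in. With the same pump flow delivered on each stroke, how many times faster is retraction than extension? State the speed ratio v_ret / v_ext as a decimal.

v_ret/v_ext ≈ 2.01

Cap-side area A_cap = π/4 × (9.02 in)² = 63.90 in^2
Rod-side annular area A_ann = π/4 × (9.02² − 6.39²) = 31.83 in^2
For equal Q, v ∝ 1/A, so v_ret/v_ext = A_cap/A_ann.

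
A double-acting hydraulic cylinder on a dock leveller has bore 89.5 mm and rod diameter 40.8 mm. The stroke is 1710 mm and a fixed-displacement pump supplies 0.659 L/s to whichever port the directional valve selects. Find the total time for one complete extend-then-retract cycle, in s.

t ≈ 29.3 s

Cap-side area A_cap = π/4 × (89.5 mm)² = 6291 mm^2
Rod-side annular area A_ann = π/4 × (89.5² − 40.8²) = 4984 mm^2
t_ext = A_cap·L/Q = 16.32 s
t_ret = A_ann·L/Q = 12.93 s
t_cycle = t_ext + t_ret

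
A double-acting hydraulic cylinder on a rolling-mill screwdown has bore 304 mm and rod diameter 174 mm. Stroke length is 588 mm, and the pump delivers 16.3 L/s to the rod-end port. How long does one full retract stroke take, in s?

t ≈ 1.76 s

Rod-side annular area A_ann = π/4 × (304² − 174²) = 48800 mm^2
Swept volume V = A × L; t = V / Q = A·L / Q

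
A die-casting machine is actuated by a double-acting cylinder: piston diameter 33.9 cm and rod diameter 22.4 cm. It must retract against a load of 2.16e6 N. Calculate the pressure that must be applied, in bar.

P ≈ 425 bar

Rod-side annular area A_ann = π/4 × (33.9² − 22.4²) = 508.5 cm^2
Retraction: pressure acts on the annular area.
P = F / A = 2.16e6 N / A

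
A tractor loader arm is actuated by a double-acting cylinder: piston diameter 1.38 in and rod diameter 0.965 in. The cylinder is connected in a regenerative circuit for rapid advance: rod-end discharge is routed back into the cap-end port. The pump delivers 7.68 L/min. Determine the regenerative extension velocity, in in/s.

In regeneration the rod-end outflow joins the pump flow into the cap end, so the net volume the pump must supply per unit advance equals the rod cross-section area.
Rod cross-section A_rod = π/4 × (0.965 in)² = 0.7314 in^2
v = Q_pump / A_rod

v ≈ 10.7 in/s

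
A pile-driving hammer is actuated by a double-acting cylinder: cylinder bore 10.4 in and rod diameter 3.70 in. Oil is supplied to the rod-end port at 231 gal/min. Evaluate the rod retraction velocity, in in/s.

v ≈ 12.0 in/s

Rod-side annular area A_ann = π/4 × (10.4² − 3.70²) = 74.20 in^2
Flow into the rod-end port fills the annular volume.
v = Q / A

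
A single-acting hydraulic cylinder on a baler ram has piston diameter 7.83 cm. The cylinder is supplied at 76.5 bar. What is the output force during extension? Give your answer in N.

F ≈ 36800 N

Cap-side area A_cap = π/4 × (7.83 cm)² = 48.15 cm^2
F = P × A_cap = 76.5 bar × A_cap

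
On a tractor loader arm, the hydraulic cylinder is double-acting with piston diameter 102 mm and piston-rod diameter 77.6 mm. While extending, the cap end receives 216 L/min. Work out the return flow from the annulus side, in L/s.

Cap-side area A_cap = π/4 × (102 mm)² = 8171 mm^2
Rod-side annular area A_ann = π/4 × (102² − 77.6²) = 3442 mm^2
Piston speed v = Q_in/A_cap; rod-end outflow Q_out = v × A_ann = Q_in × A_ann/A_cap.

Q_out ≈ 1.52 L/s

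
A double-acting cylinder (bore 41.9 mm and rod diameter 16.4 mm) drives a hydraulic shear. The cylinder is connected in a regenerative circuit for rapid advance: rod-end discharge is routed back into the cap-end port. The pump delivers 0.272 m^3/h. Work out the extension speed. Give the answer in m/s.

v ≈ 0.358 m/s

In regeneration the rod-end outflow joins the pump flow into the cap end, so the net volume the pump must supply per unit advance equals the rod cross-section area.
Rod cross-section A_rod = π/4 × (16.4 mm)² = 211.2 mm^2
v = Q_pump / A_rod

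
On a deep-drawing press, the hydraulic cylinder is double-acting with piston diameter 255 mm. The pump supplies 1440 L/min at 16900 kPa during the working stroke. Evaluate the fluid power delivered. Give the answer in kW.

Hydraulic power = P × Q

W ≈ 406 kW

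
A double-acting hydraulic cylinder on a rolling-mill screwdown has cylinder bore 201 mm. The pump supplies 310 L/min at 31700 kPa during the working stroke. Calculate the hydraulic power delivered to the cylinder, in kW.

Hydraulic power = P × Q

W ≈ 164 kW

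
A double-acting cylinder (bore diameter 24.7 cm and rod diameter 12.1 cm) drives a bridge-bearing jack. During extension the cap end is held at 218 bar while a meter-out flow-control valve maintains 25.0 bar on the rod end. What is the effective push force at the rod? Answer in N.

Cap-side area A_cap = π/4 × (24.7 cm)² = 479.2 cm^2
Rod-side annular area A_ann = π/4 × (24.7² − 12.1²) = 364.2 cm^2
Net thrust = P_cap·A_cap − P_rod·A_ann = 1.045e6 N − 91040 N

F ≈ 9.54e5 N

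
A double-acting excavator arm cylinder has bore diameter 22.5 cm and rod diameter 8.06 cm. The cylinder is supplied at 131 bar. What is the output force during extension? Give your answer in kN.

Cap-side area A_cap = π/4 × (22.5 cm)² = 397.6 cm^2
F = P × A_cap = 131 bar × A_cap

F ≈ 521 kN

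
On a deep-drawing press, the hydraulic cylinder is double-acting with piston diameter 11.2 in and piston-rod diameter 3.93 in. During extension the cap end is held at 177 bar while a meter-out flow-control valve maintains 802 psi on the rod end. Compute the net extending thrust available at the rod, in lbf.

F ≈ 1.84e5 lbf

Cap-side area A_cap = π/4 × (11.2 in)² = 98.52 in^2
Rod-side annular area A_ann = π/4 × (11.2² − 3.93²) = 86.39 in^2
Net thrust = P_cap·A_cap − P_rod·A_ann = 2.529e5 lbf − 69280 lbf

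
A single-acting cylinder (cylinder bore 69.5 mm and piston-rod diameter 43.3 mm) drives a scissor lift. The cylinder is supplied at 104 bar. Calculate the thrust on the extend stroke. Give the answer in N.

F ≈ 39500 N

Cap-side area A_cap = π/4 × (69.5 mm)² = 3794 mm^2
F = P × A_cap = 104 bar × A_cap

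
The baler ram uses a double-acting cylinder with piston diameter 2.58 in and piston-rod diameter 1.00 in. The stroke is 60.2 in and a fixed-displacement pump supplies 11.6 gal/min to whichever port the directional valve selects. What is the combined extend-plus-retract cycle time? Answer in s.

t ≈ 13.0 s

Cap-side area A_cap = π/4 × (2.58 in)² = 5.228 in^2
Rod-side annular area A_ann = π/4 × (2.58² − 1.00²) = 4.443 in^2
t_ext = A_cap·L/Q = 7.047 s
t_ret = A_ann·L/Q = 5.988 s
t_cycle = t_ext + t_ret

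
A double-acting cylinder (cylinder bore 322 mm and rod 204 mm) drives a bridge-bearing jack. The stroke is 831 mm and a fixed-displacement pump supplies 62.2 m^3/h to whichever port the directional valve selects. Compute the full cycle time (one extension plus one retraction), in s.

t ≈ 6.26 s

Cap-side area A_cap = π/4 × (322 mm)² = 81430 mm^2
Rod-side annular area A_ann = π/4 × (322² − 204²) = 48750 mm^2
t_ext = A_cap·L/Q = 3.917 s
t_ret = A_ann·L/Q = 2.345 s
t_cycle = t_ext + t_ret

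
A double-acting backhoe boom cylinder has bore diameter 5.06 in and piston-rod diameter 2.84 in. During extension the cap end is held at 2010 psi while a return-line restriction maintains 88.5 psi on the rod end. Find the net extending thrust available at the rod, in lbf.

F ≈ 39200 lbf

Cap-side area A_cap = π/4 × (5.06 in)² = 20.11 in^2
Rod-side annular area A_ann = π/4 × (5.06² − 2.84²) = 13.77 in^2
Net thrust = P_cap·A_cap − P_rod·A_ann = 40420 lbf − 1219 lbf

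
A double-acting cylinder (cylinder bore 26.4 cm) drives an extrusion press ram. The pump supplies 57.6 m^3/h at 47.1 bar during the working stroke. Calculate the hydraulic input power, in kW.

Hydraulic power = P × Q

W ≈ 75.4 kW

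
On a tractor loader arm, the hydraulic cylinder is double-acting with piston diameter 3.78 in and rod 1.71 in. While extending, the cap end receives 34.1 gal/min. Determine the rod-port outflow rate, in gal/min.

Q_out ≈ 27.1 gal/min

Cap-side area A_cap = π/4 × (3.78 in)² = 11.22 in^2
Rod-side annular area A_ann = π/4 × (3.78² − 1.71²) = 8.926 in^2
Piston speed v = Q_in/A_cap; rod-end outflow Q_out = v × A_ann = Q_in × A_ann/A_cap.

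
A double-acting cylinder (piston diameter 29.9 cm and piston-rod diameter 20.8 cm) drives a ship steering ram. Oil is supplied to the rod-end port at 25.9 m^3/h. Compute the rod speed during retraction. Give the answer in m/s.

Rod-side annular area A_ann = π/4 × (29.9² − 20.8²) = 362.4 cm^2
Flow into the rod-end port fills the annular volume.
v = Q / A

v ≈ 0.199 m/s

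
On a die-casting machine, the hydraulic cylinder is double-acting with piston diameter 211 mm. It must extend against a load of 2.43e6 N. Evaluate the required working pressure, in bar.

P ≈ 695 bar

Cap-side area A_cap = π/4 × (211 mm)² = 34970 mm^2
P = F / A = 2.43e6 N / A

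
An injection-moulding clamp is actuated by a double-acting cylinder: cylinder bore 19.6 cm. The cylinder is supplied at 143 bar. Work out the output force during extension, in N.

Cap-side area A_cap = π/4 × (19.6 cm)² = 301.7 cm^2
F = P × A_cap = 143 bar × A_cap

F ≈ 4.31e5 N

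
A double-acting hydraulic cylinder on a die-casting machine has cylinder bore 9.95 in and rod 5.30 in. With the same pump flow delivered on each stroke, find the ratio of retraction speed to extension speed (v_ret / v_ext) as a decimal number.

v_ret/v_ext ≈ 1.40

Cap-side area A_cap = π/4 × (9.95 in)² = 77.76 in^2
Rod-side annular area A_ann = π/4 × (9.95² − 5.30²) = 55.69 in^2
For equal Q, v ∝ 1/A, so v_ret/v_ext = A_cap/A_ann.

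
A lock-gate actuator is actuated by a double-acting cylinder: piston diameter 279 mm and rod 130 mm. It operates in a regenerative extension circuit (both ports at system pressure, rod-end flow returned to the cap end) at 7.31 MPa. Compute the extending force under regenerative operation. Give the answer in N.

With equal pressure on both faces, forces on the annular region cancel; the net push is pressure × rod cross-section.
Rod cross-section A_rod = π/4 × (130 mm)² = 13270 mm^2
F = P × A_rod

F ≈ 97000 N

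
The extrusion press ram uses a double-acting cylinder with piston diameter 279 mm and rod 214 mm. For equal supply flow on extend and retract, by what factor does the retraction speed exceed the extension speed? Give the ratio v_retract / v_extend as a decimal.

v_ret/v_ext ≈ 2.43

Cap-side area A_cap = π/4 × (279 mm)² = 61140 mm^2
Rod-side annular area A_ann = π/4 × (279² − 214²) = 25170 mm^2
For equal Q, v ∝ 1/A, so v_ret/v_ext = A_cap/A_ann.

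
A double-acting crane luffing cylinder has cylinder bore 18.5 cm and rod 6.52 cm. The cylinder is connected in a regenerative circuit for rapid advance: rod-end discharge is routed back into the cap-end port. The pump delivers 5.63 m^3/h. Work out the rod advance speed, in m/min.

In regeneration the rod-end outflow joins the pump flow into the cap end, so the net volume the pump must supply per unit advance equals the rod cross-section area.
Rod cross-section A_rod = π/4 × (6.52 cm)² = 33.39 cm^2
v = Q_pump / A_rod

v ≈ 28.1 m/min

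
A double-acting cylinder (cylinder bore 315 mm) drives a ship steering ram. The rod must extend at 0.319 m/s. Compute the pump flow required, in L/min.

Q ≈ 1490 L/min

Cap-side area A_cap = π/4 × (315 mm)² = 77930 mm^2
Q = A × v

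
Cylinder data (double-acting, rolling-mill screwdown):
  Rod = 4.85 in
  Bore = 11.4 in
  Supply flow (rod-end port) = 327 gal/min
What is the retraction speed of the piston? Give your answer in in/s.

Rod-side annular area A_ann = π/4 × (11.4² − 4.85²) = 83.60 in^2
Flow into the rod-end port fills the annular volume.
v = Q / A

v ≈ 15.1 in/s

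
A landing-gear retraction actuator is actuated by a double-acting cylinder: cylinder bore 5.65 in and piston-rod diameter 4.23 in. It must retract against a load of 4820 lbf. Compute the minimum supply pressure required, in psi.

P ≈ 437 psi

Rod-side annular area A_ann = π/4 × (5.65² − 4.23²) = 11.02 in^2
Retraction: pressure acts on the annular area.
P = F / A = 4820 lbf / A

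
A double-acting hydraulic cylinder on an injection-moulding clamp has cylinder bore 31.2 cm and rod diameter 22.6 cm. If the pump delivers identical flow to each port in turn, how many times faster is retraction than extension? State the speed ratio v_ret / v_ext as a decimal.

v_ret/v_ext ≈ 2.10

Cap-side area A_cap = π/4 × (31.2 cm)² = 764.5 cm^2
Rod-side annular area A_ann = π/4 × (31.2² − 22.6²) = 363.4 cm^2
For equal Q, v ∝ 1/A, so v_ret/v_ext = A_cap/A_ann.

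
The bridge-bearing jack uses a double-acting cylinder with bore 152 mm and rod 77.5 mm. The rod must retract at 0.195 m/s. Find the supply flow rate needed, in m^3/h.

Rod-side annular area A_ann = π/4 × (152² − 77.5²) = 13430 mm^2
Q = A × v

Q ≈ 9.43 m^3/h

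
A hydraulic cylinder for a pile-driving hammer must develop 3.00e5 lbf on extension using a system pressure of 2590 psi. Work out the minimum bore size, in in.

Extension force acts on the full piston face: F = P × (π/4)D².
D = √(4F / (πP)) = √(4 × 3.00e5 lbf / (π × 2590 psi))

D ≈ 12.1 in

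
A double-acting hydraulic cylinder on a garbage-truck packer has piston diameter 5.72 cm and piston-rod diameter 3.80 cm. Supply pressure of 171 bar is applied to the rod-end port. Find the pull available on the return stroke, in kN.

Rod-side annular area A_ann = π/4 × (5.72² − 3.80²) = 14.36 cm^2
On retraction the pressure acts on the annular area (bore minus rod).
F = P × A_ann

F ≈ 24.5 kN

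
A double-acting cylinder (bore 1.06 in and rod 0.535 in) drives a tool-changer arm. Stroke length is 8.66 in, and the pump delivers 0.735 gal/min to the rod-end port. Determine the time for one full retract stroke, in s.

t ≈ 2.01 s

Rod-side annular area A_ann = π/4 × (1.06² − 0.535²) = 0.6577 in^2
Swept volume V = A × L; t = V / Q = A·L / Q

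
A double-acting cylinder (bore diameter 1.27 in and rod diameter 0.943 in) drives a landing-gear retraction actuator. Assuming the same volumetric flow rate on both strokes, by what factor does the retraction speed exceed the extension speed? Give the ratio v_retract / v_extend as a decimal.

v_ret/v_ext ≈ 2.23

Cap-side area A_cap = π/4 × (1.27 in)² = 1.267 in^2
Rod-side annular area A_ann = π/4 × (1.27² − 0.943²) = 0.5684 in^2
For equal Q, v ∝ 1/A, so v_ret/v_ext = A_cap/A_ann.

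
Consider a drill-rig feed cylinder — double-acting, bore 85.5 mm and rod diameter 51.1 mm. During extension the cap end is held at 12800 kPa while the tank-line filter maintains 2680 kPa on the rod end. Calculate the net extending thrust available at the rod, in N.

Cap-side area A_cap = π/4 × (85.5 mm)² = 5741 mm^2
Rod-side annular area A_ann = π/4 × (85.5² − 51.1²) = 3691 mm^2
Net thrust = P_cap·A_cap − P_rod·A_ann = 73490 N − 9891 N

F ≈ 63600 N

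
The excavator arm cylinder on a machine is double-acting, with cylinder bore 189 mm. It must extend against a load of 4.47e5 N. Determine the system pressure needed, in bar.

Cap-side area A_cap = π/4 × (189 mm)² = 28060 mm^2
P = F / A = 4.47e5 N / A

P ≈ 159 bar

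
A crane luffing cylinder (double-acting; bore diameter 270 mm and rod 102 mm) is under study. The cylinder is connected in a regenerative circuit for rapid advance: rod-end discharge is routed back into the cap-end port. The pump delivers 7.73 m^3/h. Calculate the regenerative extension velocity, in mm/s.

v ≈ 263 mm/s

In regeneration the rod-end outflow joins the pump flow into the cap end, so the net volume the pump must supply per unit advance equals the rod cross-section area.
Rod cross-section A_rod = π/4 × (102 mm)² = 8171 mm^2
v = Q_pump / A_rod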